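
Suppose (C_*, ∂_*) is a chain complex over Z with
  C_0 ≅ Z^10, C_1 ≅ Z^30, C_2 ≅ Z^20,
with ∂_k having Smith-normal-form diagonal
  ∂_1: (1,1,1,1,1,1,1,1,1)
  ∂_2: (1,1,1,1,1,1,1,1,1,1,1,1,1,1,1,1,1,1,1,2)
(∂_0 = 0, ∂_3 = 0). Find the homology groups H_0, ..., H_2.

H_0: b_0 = 10 − 0 − 9 = 1; torsion from ∂_1 factors > 1: none. So H_0 = Z.
H_1: b_1 = 30 − 9 − 20 = 1; torsion from ∂_2 factors > 1: [2]. So H_1 = Z ⊕ Z/2.
H_2: b_2 = 20 − 20 − 0 = 0; torsion from ∂_3 factors > 1: none. So H_2 = 0.

H_0 = Z,  H_1 = Z ⊕ Z/2,  H_2 = 0.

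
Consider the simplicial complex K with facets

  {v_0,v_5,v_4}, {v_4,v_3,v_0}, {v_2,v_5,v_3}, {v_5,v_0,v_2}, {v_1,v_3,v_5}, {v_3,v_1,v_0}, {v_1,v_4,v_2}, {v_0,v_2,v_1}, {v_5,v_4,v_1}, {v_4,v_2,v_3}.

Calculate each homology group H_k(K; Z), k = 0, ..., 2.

Take the total order v_0 < v_1 < v_2 < v_3 < v_4 < v_5 on the vertex set. Then K (dimension 2) consists of the simplices:

  0-simplices (6): [v_0], [v_1], [v_2], [v_3], [v_4], [v_5]
  1-simplices (15): (15 of them)
  2-simplices (10): [v_0,v_1,v_2], [v_0,v_1,v_3], [v_0,v_2,v_5], [v_0,v_3,v_4], [v_0,v_4,v_5], [v_1,v_2,v_4], [v_1,v_3,v_5], [v_1,v_4,v_5], [v_2,v_3,v_4], [v_2,v_3,v_5]

Hence C_0 ≅ Z^6, C_1 ≅ Z^15, C_2 ≅ Z^10.

Boundary ∂_1: C_1 → C_0 maps an edge to its endpoints' difference, ∂[p,q] = q − p.
As a 6×15 matrix over Z this has rank 5, with invariant factors (1,1,1,1,1).

The boundary map ∂_2: C_2 → C_1 sends each 2-simplex [p,q,r] to [q,r] − [p,r] + [p,q]. For instance
  ∂[v_2,v_3,v_4] = [v_3,v_4] − [v_2,v_4] + [v_2,v_3],
  ∂[v_0,v_2,v_5] = [v_2,v_5] − [v_0,v_5] + [v_0,v_2].
The 15×10 boundary matrix has rank 10 and Smith normal form diag(1,1,1,1,1,1,1,1,1,2).

From H_k ≅ ker(∂_k) / im(∂_{k+1}) we obtain:

  H_0: rank C_0 − rank ∂_1 = 6 − 5 = 1, and the invariant factors of ∂_1 are all 1, so H_0 = Z.
  H_1: rank ker ∂_1 − rank ∂_2 = (15 − 5) − 10 = 0, and ∂_2 has invariant factor 2 > 1, so H_1 = Z/2Z.
  H_2: rank ker ∂_2 − rank ∂_3 = (10 − 10) − 0 = 0, and there is no ∂_3, so H_2 = 0.

H_0 = Z,  H_1 = Z/2Z,  H_2 = 0.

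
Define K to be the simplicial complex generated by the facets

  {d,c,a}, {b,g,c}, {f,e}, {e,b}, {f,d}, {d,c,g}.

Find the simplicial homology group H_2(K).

H_2 = 0.

Fix the vertex order a < b < c < d < e < f < g and write every simplex with vertices in increasing order. Then dim K = 2 and the simplices of K are:

  0-simplices (7): a, b, c, d, e, f, g
  1-simplices (10): ac, ad, bc, be, bg, cd, cg, df, dg, ef
  2-simplices (3): acd, bcg, cdg

Hence C_0 ≅ Z^7, C_1 ≅ Z^10, C_2 ≅ Z^3.

The boundary map ∂_1: C_1 → C_0 maps an edge to its endpoints' difference, ∂[p,q] = q − p.
This gives a 7×10 integer matrix of rank 6; reducing to Smith normal form yields diagonal entries (1,1,1,1,1,1).

Boundary ∂_2: C_2 → C_1 maps a triangle to the signed sum of its edges. For instance
  ∂cdg = dg − cg + cd,
  ∂acd = cd − ad + ac.
The resulting 10×3 matrix has rank 3, and its Smith normal form has invariant factors (1,1,1).

From H_k ≅ ker(∂_k) / im(∂_{k+1}) we obtain:

  H_2: rank ker ∂_2 − rank ∂_3 = (3 − 3) − 0 = 0, and there is no ∂_3, so H_2 = 0.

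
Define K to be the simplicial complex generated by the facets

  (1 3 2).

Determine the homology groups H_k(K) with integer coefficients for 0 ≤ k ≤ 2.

H_0 = Z,  H_1 = 0,  H_2 = 0.

Take the total order 1 < 2 < 3 on the vertex set. Then K (dimension 2) consists of the simplices:

  0-simplices (3): [1], [2], [3]
  1-simplices (3): [1,2], [1,3], [2,3]
  2-simplices (1): [1,2,3]

so the chain groups are C_0 ≅ Z^3, C_1 ≅ Z^3, C_2 ≅ Z^1.

The boundary map ∂_1: C_1 → C_0 maps an edge to its endpoints' difference, ∂[p,q] = q − p. For instance
  ∂[1,3] = [3] − [1].
The 3×3 boundary matrix has rank 2 and Smith normal form diag(1,1).

The boundary map ∂_2: C_2 → C_1 acts by ∂[p,q,r] = [q,r] − [p,r] + [p,q]. For instance
  ∂[1,2,3] = [2,3] − [1,3] + [1,2].
As a 3×1 matrix over Z this has rank 1, with invariant factors (1).

From H_k ≅ ker(∂_k) / im(∂_{k+1}) we obtain:

  H_0: rank C_0 − rank ∂_1 = 3 − 2 = 1, and the invariant factors of ∂_1 are all 1, so H_0 ≅ Z.
  H_1: rank ker ∂_1 − rank ∂_2 = (3 − 2) − 1 = 0, and the invariant factors of ∂_2 are all 1, so H_1 ≅ 0.
  H_2: rank ker ∂_2 − rank ∂_3 = (1 − 1) − 0 = 0, and there is no ∂_3, so H_2 ≅ 0.

(K is a triangulation of the 2-simplex.)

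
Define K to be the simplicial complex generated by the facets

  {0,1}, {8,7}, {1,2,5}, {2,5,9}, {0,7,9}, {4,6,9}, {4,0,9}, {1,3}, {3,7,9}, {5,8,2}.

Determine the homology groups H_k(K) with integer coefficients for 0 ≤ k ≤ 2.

Take the total order 0 < 1 < 2 < 3 < 4 < 5 < 6 < 7 < 8 < 9 on the vertex set. Then K (dimension 2) consists of the simplices:

  0-simplices (10): [0], [1], [2], [3], [4], [5], [6], [7], [8], [9]
  1-simplices (19): [0,1], [0,4], [0,7], [0,9], [1,2], [1,3], [1,5], [2,5], [2,8], [2,9], [3,7], [3,9], [4,6], [4,9], [5,8], [5,9], [6,9], [7,8], [7,9]
  2-simplices (7): [0,4,9], [0,7,9], [1,2,5], [2,5,8], [2,5,9], [3,7,9], [4,6,9]

so the chain groups are C_0 ≅ Z^10, C_1 ≅ Z^19, C_2 ≅ Z^7.

∂_1: C_1 → C_0 sends each edge [p,q] (with p < q) to q − p. For instance
  ∂[2,9] = [9] − [2].
This gives a 10×19 integer matrix of rank 9; reducing to Smith normal form yields diagonal entries (1,1,1,1,1,1,1,1,1).

The boundary map ∂_2: C_2 → C_1 sends each 2-simplex [p,q,r] to [q,r] − [p,r] + [p,q]. For instance
  ∂[2,5,9] = [5,9] − [2,9] + [2,5],
  ∂[3,7,9] = [7,9] − [3,9] + [3,7].
The resulting 19×7 matrix has rank 7, and its Smith normal form has invariant factors (1,1,1,1,1,1,1).

Reading off H_k = ker ∂_k / im ∂_{k+1}:

  H_0: rank C_0 − rank ∂_1 = 10 − 9 = 1, and the invariant factors of ∂_1 are all 1, so H_0 = Z.
  H_1: rank ker ∂_1 − rank ∂_2 = (19 − 9) − 7 = 3, and the invariant factors of ∂_2 are all 1, so H_1 = Z^3.
  H_2: rank ker ∂_2 − rank ∂_3 = (7 − 7) − 0 = 0, and there is no ∂_3, so H_2 = 0.

As a check, the Euler characteristic is 10 − 19 + 7 = -2, which agrees with 1 − 3 + 0 = -2.

H_0 ≅ Z,  H_1 ≅ Z^3,  H_2 = 0.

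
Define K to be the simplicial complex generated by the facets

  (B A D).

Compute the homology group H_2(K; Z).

Fix the vertex order A < B < D and write every simplex with vertices in increasing order. Then dim K = 2 and the simplices of K are:

  0-simplices (3): A, B, D
  1-simplices (3): AB, AD, BD
  2-simplices (1): ABD

giving chain groups C_0 ≅ Z^3, C_1 ≅ Z^3, C_2 ≅ Z^1.

Boundary ∂_1: C_1 → C_0 is given by ∂[p,q] = [q] − [p]. For instance
  ∂AB = B − A.
As a 3×3 matrix over Z this has rank 2, with invariant factors (1,1).

The boundary map ∂_2: C_2 → C_1 acts by ∂[p,q,r] = [q,r] − [p,r] + [p,q]. For instance
  ∂ABD = BD − AD + AB.
The 3×1 boundary matrix has rank 1 and Smith normal form diag(1).

Reading off H_k = ker ∂_k / im ∂_{k+1}:

  H_2: rank ker ∂_2 − rank ∂_3 = (1 − 1) − 0 = 0, and there is no ∂_3, so H_2 ≅ 0.

(K is a triangulation of the 2-simplex.)

H_2 = 0.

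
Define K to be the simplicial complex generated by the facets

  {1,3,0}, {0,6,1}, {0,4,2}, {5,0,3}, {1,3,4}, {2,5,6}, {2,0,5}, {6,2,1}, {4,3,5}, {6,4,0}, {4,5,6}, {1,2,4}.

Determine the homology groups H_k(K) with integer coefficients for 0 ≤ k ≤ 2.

H_0 ≅ Z,  H_1 ≅ Z/2,  H_2 = 0.

Fix the vertex order 0 < 1 < 2 < 3 < 4 < 5 < 6 and write every simplex with vertices in increasing order. Then dim K = 2 and the simplices of K are:

  0-simplices (7): [0], [1], [2], [3], [4], [5], [6]
  1-simplices (18): [0,1], [0,2], [0,3], [0,4], [0,5], [0,6], [1,2], [1,3], [1,4], [1,6], [2,4], [2,5], [2,6], [3,4], [3,5], [4,5], [4,6], [5,6]
  2-simplices (12): [0,1,3], [0,1,6], [0,2,4], [0,2,5], [0,3,5], [0,4,6], [1,2,4], [1,2,6], [1,3,4], [2,5,6], [3,4,5], [4,5,6]

so the chain groups are C_0 ≅ Z^7, C_1 ≅ Z^18, C_2 ≅ Z^12.

The boundary map ∂_1: C_1 → C_0 is given by ∂[p,q] = [q] − [p]. For instance
  ∂[5,6] = [6] − [5].
The resulting 7×18 matrix has rank 6, and its Smith normal form has invariant factors (1,1,1,1,1,1).

The boundary map ∂_2: C_2 → C_1 acts by ∂[p,q,r] = [q,r] − [p,r] + [p,q]. For instance
  ∂[2,5,6] = [5,6] − [2,6] + [2,5],
  ∂[1,3,4] = [3,4] − [1,4] + [1,3].
The resulting 18×12 matrix has rank 12, and its Smith normal form has invariant factors (1,1,1,1,1,1,1,1,1,1,1,2).

Computing H_k = (kernel of ∂_k) / (image of ∂_{k+1}):

  H_0: rank C_0 − rank ∂_1 = 7 − 6 = 1, and the invariant factors of ∂_1 are all 1, so H_0 ≅ Z.
  H_1: rank ker ∂_1 − rank ∂_2 = (18 − 6) − 12 = 0, and ∂_2 has invariant factor 2 > 1, so H_1 ≅ Z/2.
  H_2: rank ker ∂_2 − rank ∂_3 = (12 − 12) − 0 = 0, and there is no ∂_3, so H_2 ≅ 0.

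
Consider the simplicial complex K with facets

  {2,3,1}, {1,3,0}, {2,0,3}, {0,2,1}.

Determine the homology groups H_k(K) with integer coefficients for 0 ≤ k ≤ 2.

Fix the vertex order 0 < 1 < 2 < 3 and write every simplex with vertices in increasing order. Then dim K = 2 and the simplices of K are:

  0-simplices (4): [0], [1], [2], [3]
  1-simplices (6): [0,1], [0,2], [0,3], [1,2], [1,3], [2,3]
  2-simplices (4): [0,1,2], [0,1,3], [0,2,3], [1,2,3]

so the chain groups are C_0 ≅ Z^4, C_1 ≅ Z^6, C_2 ≅ Z^4.

The boundary map ∂_1: C_1 → C_0 is given by ∂[p,q] = [q] − [p]. For instance
  ∂[1,3] = [3] − [1].
The resulting 4×6 matrix has rank 3, and its Smith normal form has invariant factors (1,1,1).

The boundary map ∂_2: C_2 → C_1 maps a triangle to the signed sum of its edges. For instance
  ∂[0,2,3] = [2,3] − [0,3] + [0,2],
  ∂[0,1,3] = [1,3] − [0,3] + [0,1].
This gives a 6×4 integer matrix of rank 3; reducing to Smith normal form yields diagonal entries (1,1,1).

Reading off H_k = ker ∂_k / im ∂_{k+1}:

  H_0: rank C_0 − rank ∂_1 = 4 − 3 = 1, and the invariant factors of ∂_1 are all 1, so H_0 = Z.
  H_1: rank ker ∂_1 − rank ∂_2 = (6 − 3) − 3 = 0, and the invariant factors of ∂_2 are all 1, so H_1 = 0.
  H_2: rank ker ∂_2 − rank ∂_3 = (4 − 3) − 0 = 1, and there is no ∂_3, so H_2 = Z.

As a check, the Euler characteristic is 4 − 6 + 4 = 2, which agrees with 1 − 0 + 1 = 2.
(K is a triangulation of the 2-sphere S^2.)

H_0 = Z,  H_1 = 0,  H_2 = Z.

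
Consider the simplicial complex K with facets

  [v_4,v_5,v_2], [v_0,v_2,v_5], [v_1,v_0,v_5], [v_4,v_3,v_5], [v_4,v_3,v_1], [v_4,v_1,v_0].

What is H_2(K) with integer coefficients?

Fix the vertex order v_0 < v_1 < v_2 < v_3 < v_4 < v_5 and write every simplex with vertices in increasing order. Then dim K = 2 and the simplices of K are:

  0-simplices (6): [v_0], [v_1], [v_2], [v_3], [v_4], [v_5]
  1-simplices (12): [v_0,v_1], [v_0,v_2], [v_0,v_4], [v_0,v_5], [v_1,v_3], [v_1,v_4], [v_1,v_5], [v_2,v_4], [v_2,v_5], [v_3,v_4], [v_3,v_5], [v_4,v_5]
  2-simplices (6): [v_0,v_1,v_4], [v_0,v_1,v_5], [v_0,v_2,v_5], [v_1,v_3,v_4], [v_2,v_4,v_5], [v_3,v_4,v_5]

Hence C_0 ≅ Z^6, C_1 ≅ Z^12, C_2 ≅ Z^6.

The boundary map ∂_1: C_1 → C_0 is given by ∂[p,q] = [q] − [p]. For instance
  ∂[v_3,v_4] = [v_4] − [v_3].
This gives a 6×12 integer matrix of rank 5; reducing to Smith normal form yields diagonal entries (1,1,1,1,1).

Boundary ∂_2: C_2 → C_1 maps a triangle to the signed sum of its edges. For instance
  ∂[v_0,v_1,v_5] = [v_1,v_5] − [v_0,v_5] + [v_0,v_1],
  ∂[v_0,v_2,v_5] = [v_2,v_5] − [v_0,v_5] + [v_0,v_2].
This gives a 12×6 integer matrix of rank 6; reducing to Smith normal form yields diagonal entries (1,1,1,1,1,1).

Reading off H_k = ker ∂_k / im ∂_{k+1}:

  H_2: rank ker ∂_2 − rank ∂_3 = (6 − 6) − 0 = 0, and there is no ∂_3, so H_2 ≅ 0.

(K is a triangulation of the cylinder S^1 x I.)

H_2 ≅ 0.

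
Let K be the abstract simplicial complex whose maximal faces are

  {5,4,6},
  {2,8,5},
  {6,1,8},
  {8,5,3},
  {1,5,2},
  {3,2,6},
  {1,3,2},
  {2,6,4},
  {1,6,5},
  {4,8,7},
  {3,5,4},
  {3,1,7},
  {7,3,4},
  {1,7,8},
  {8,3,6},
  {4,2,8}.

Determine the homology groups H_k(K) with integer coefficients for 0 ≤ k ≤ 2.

H_0 = Z,  H_1 = Z^2,  H_2 = Z.

We work with the vertex ordering 1 < 2 < 3 < 4 < 5 < 6 < 7 < 8. The simplices of K, each written with vertices in increasing order, are:

  0-simplices (8): [1], [2], [3], [4], [5], [6], [7], [8]
  1-simplices (24): (24 of them)
  2-simplices (16): [1,2,3], [1,2,5], [1,3,7], [1,5,6], [1,6,8], [1,7,8], [2,3,6], [2,4,6], [2,4,8], [2,5,8], [3,4,5], [3,4,7], [3,5,8], [3,6,8], [4,5,6], [4,7,8]

giving chain groups C_0 ≅ Z^8, C_1 ≅ Z^24, C_2 ≅ Z^16.

∂_1: C_1 → C_0 sends each edge [p,q] (with p < q) to q − p. For instance
  ∂[2,4] = [4] − [2].
The resulting 8×24 matrix has rank 7, and its Smith normal form has invariant factors (1,1,1,1,1,1,1).

∂_2: C_2 → C_1 sends each 2-simplex [p,q,r] to [q,r] − [p,r] + [p,q]. For instance
  ∂[3,6,8] = [6,8] − [3,8] + [3,6],
  ∂[1,2,5] = [2,5] − [1,5] + [1,2].
As a 24×16 matrix over Z this has rank 15, with invariant factors (1,1,1,1,1,1,1,1,1,1,1,1,1,1,1).

Reading off H_k = ker ∂_k / im ∂_{k+1}:

  H_0: rank C_0 − rank ∂_1 = 8 − 7 = 1, and the invariant factors of ∂_1 are all 1, so H_0 = Z.
  H_1: rank ker ∂_1 − rank ∂_2 = (24 − 7) − 15 = 2, and the invariant factors of ∂_2 are all 1, so H_1 = Z^2.
  H_2: rank ker ∂_2 − rank ∂_3 = (16 − 15) − 0 = 1, and there is no ∂_3, so H_2 = Z.

(K is a triangulation of the torus T^2.)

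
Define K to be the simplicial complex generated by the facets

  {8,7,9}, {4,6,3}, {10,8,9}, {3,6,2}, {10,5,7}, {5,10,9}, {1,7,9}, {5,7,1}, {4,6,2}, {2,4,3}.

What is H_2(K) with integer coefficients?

Order the vertices as 1 < 2 < 3 < 4 < 5 < 6 < 7 < 8 < 9 < 10. Listing each simplex with vertices in this order, K has dimension 2 with simplices:

  0-simplices (10): [1], [2], [3], [4], [5], [6], [7], [8], [9], [10]
  1-simplices (18): [1,5], [1,7], [1,9], [2,3], [2,4], [2,6], [3,4], [3,6], [4,6], [5,7], [5,9], [5,10], [7,8], [7,9], [7,10], [8,9], [8,10], [9,10]
  2-simplices (10): [1,5,7], [1,7,9], [2,3,4], [2,3,6], [2,4,6], [3,4,6], [5,7,10], [5,9,10], [7,8,9], [8,9,10]

so the chain groups are C_0 ≅ Z^10, C_1 ≅ Z^18, C_2 ≅ Z^10.

Boundary ∂_1: C_1 → C_0 maps an edge to its endpoints' difference, ∂[p,q] = q − p. For instance
  ∂[4,6] = [6] − [4].
The resulting 10×18 matrix has rank 8, and its Smith normal form has invariant factors (1,1,1,1,1,1,1,1).

Boundary ∂_2: C_2 → C_1 acts by ∂[p,q,r] = [q,r] − [p,r] + [p,q]. For instance
  ∂[5,7,10] = [7,10] − [5,10] + [5,7],
  ∂[1,7,9] = [7,9] − [1,9] + [1,7].
The resulting 18×10 matrix has rank 9, and its Smith normal form has invariant factors (1,1,1,1,1,1,1,1,1).

Now H_k = ker ∂_k / im ∂_{k+1}, so:

  H_2: rank ker ∂_2 − rank ∂_3 = (10 − 9) − 0 = 1, and there is no ∂_3, so H_2 ≅ Z.

(K is a triangulation of the disjoint union of the cylinder S^1 x I and the 2-sphere S^2.)

H_2 = Z.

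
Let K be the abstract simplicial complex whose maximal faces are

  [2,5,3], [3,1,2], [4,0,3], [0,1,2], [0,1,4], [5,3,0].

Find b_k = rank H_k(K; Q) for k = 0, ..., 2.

b_0 = 1, b_1 = 1, b_2 = 0.

We work with the vertex ordering 0 < 1 < 2 < 3 < 4 < 5. The simplices of K, each written with vertices in increasing order, are:

  0-simplices (6): [0], [1], [2], [3], [4], [5]
  1-simplices (12): [0,1], [0,2], [0,3], [0,4], [0,5], [1,2], [1,3], [1,4], [2,3], [2,5], [3,4], [3,5]
  2-simplices (6): [0,1,2], [0,1,4], [0,3,4], [0,3,5], [1,2,3], [2,3,5]

Hence C_0 ≅ Z^6, C_1 ≅ Z^12, C_2 ≅ Z^6.

Boundary ∂_1: C_1 → C_0 sends each edge [p,q] (with p < q) to q − p. For instance
  ∂[1,4] = [4] − [1].
The 6×12 boundary matrix has rank 5 and Smith normal form diag(1,1,1,1,1).

The boundary map ∂_2: C_2 → C_1 maps a triangle to the signed sum of its edges. For instance
  ∂[0,3,5] = [3,5] − [0,5] + [0,3],
  ∂[2,3,5] = [3,5] − [2,5] + [2,3].
This gives a 12×6 integer matrix of rank 6; reducing to Smith normal form yields diagonal entries (1,1,1,1,1,1).

Computing H_k = (kernel of ∂_k) / (image of ∂_{k+1}):

  H_0: rank C_0 − rank ∂_1 = 6 − 5 = 1, and the invariant factors of ∂_1 are all 1, so H_0 = Z.
  H_1: rank ker ∂_1 − rank ∂_2 = (12 − 5) − 6 = 1, and the invariant factors of ∂_2 are all 1, so H_1 = Z.
  H_2: rank ker ∂_2 − rank ∂_3 = (6 − 6) − 0 = 0, and there is no ∂_3, so H_2 = 0.

Hence the Betti numbers are b_0 = 1, b_1 = 1, b_2 = 0.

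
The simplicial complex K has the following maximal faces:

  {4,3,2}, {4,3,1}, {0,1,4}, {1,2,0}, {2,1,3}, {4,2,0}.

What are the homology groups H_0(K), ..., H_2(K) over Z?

Order the vertices as 0 < 1 < 2 < 3 < 4. Listing each simplex with vertices in this order, K has dimension 2 with simplices:

  0-simplices (5): [0], [1], [2], [3], [4]
  1-simplices (9): [0,1], [0,2], [0,4], [1,2], [1,3], [1,4], [2,3], [2,4], [3,4]
  2-simplices (6): [0,1,2], [0,1,4], [0,2,4], [1,2,3], [1,3,4], [2,3,4]

Hence C_0 ≅ Z^5, C_1 ≅ Z^9, C_2 ≅ Z^6.

Boundary ∂_1: C_1 → C_0 is given by ∂[p,q] = [q] − [p]. For instance
  ∂[2,4] = [4] − [2].
The 5×9 boundary matrix has rank 4 and Smith normal form diag(1,1,1,1).

The boundary map ∂_2: C_2 → C_1 acts by ∂[p,q,r] = [q,r] − [p,r] + [p,q]. For instance
  ∂[1,2,3] = [2,3] − [1,3] + [1,2],
  ∂[1,3,4] = [3,4] − [1,4] + [1,3].
The 9×6 boundary matrix has rank 5 and Smith normal form diag(1,1,1,1,1).

Reading off H_k = ker ∂_k / im ∂_{k+1}:

  H_0: rank C_0 − rank ∂_1 = 5 − 4 = 1, and the invariant factors of ∂_1 are all 1, so H_0 = Z.
  H_1: rank ker ∂_1 − rank ∂_2 = (9 − 4) − 5 = 0, and the invariant factors of ∂_2 are all 1, so H_1 = 0.
  H_2: rank ker ∂_2 − rank ∂_3 = (6 − 5) − 0 = 1, and there is no ∂_3, so H_2 = Z.

H_0 = Z,  H_1 = 0,  H_2 = Z.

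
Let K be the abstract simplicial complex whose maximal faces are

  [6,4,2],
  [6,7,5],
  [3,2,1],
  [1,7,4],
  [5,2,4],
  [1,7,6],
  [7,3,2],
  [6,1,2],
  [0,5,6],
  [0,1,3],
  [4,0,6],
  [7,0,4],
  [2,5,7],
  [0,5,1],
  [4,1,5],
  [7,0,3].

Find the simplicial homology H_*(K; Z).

We work with the vertex ordering 0 < 1 < 2 < 3 < 4 < 5 < 6 < 7. The simplices of K, each written with vertices in increasing order, are:

  0-simplices (8): [0], [1], [2], [3], [4], [5], [6], [7]
  1-simplices (24): (24 of them)
  2-simplices (16): [0,1,3], [0,1,5], [0,3,7], [0,4,6], [0,4,7], [0,5,6], [1,2,3], [1,2,6], [1,4,5], [1,4,7], [1,6,7], [2,3,7], [2,4,5], [2,4,6], [2,5,7], [5,6,7]

so the chain groups are C_0 ≅ Z^8, C_1 ≅ Z^24, C_2 ≅ Z^16.

Boundary ∂_1: C_1 → C_0 is given by ∂[p,q] = [q] − [p]. For instance
  ∂[0,6] = [6] − [0].
This gives a 8×24 integer matrix of rank 7; reducing to Smith normal form yields diagonal entries (1,1,1,1,1,1,1).

Boundary ∂_2: C_2 → C_1 sends each 2-simplex [p,q,r] to [q,r] − [p,r] + [p,q]. For instance
  ∂[1,4,5] = [4,5] − [1,5] + [1,4],
  ∂[0,4,6] = [4,6] − [0,6] + [0,4].
This gives a 24×16 integer matrix of rank 15; reducing to Smith normal form yields diagonal entries (1,1,1,1,1,1,1,1,1,1,1,1,1,1,1).

Computing H_k = (kernel of ∂_k) / (image of ∂_{k+1}):

  H_0: rank C_0 − rank ∂_1 = 8 − 7 = 1, and the invariant factors of ∂_1 are all 1, so H_0 = Z.
  H_1: rank ker ∂_1 − rank ∂_2 = (24 − 7) − 15 = 2, and the invariant factors of ∂_2 are all 1, so H_1 = Z^2.
  H_2: rank ker ∂_2 − rank ∂_3 = (16 − 15) − 0 = 1, and there is no ∂_3, so H_2 = Z.

As a check, the Euler characteristic is 8 − 24 + 16 = 0, which agrees with 1 − 2 + 1 = 0.
(K is a triangulation of the torus T^2.)

H_0 ≅ Z,  H_1 ≅ Z^2,  H_2 ≅ Z.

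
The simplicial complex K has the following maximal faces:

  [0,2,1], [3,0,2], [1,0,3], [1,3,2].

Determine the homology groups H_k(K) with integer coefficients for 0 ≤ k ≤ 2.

Fix the vertex order 0 < 1 < 2 < 3 and write every simplex with vertices in increasing order. Then dim K = 2 and the simplices of K are:

  0-simplices (4): [0], [1], [2], [3]
  1-simplices (6): [0,1], [0,2], [0,3], [1,2], [1,3], [2,3]
  2-simplices (4): [0,1,2], [0,1,3], [0,2,3], [1,2,3]

so the chain groups are C_0 ≅ Z^4, C_1 ≅ Z^6, C_2 ≅ Z^4.

∂_1: C_1 → C_0 maps an edge to its endpoints' difference, ∂[p,q] = q − p. For instance
  ∂[0,3] = [3] − [0].
The resulting 4×6 matrix has rank 3, and its Smith normal form has invariant factors (1,1,1).

The boundary map ∂_2: C_2 → C_1 maps a triangle to the signed sum of its edges. For instance
  ∂[0,1,2] = [1,2] − [0,2] + [0,1],
  ∂[1,2,3] = [2,3] − [1,3] + [1,2].
The resulting 6×4 matrix has rank 3, and its Smith normal form has invariant factors (1,1,1).

Now H_k = ker ∂_k / im ∂_{k+1}, so:

  H_0: rank C_0 − rank ∂_1 = 4 − 3 = 1, and the invariant factors of ∂_1 are all 1, so H_0 = Z.
  H_1: rank ker ∂_1 − rank ∂_2 = (6 − 3) − 3 = 0, and the invariant factors of ∂_2 are all 1, so H_1 = 0.
  H_2: rank ker ∂_2 − rank ∂_3 = (4 − 3) − 0 = 1, and there is no ∂_3, so H_2 = Z.

(K is a triangulation of the 2-sphere S^2.)

H_0 ≅ Z,  H_1 = 0,  H_2 ≅ Z.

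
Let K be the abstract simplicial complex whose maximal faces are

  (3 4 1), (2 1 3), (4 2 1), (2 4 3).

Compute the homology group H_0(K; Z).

Order the vertices as 1 < 2 < 3 < 4. Listing each simplex with vertices in this order, K has dimension 2 with simplices:

  0-simplices (4): [1], [2], [3], [4]
  1-simplices (6): [1,2], [1,3], [1,4], [2,3], [2,4], [3,4]
  2-simplices (4): [1,2,3], [1,2,4], [1,3,4], [2,3,4]

so the chain groups are C_0 ≅ Z^4, C_1 ≅ Z^6, C_2 ≅ Z^4.

The boundary map ∂_1: C_1 → C_0 sends each edge [p,q] (with p < q) to q − p.
This gives a 4×6 integer matrix of rank 3; reducing to Smith normal form yields diagonal entries (1,1,1).

∂_2: C_2 → C_1 maps a triangle to the signed sum of its edges. For instance
  ∂[1,3,4] = [3,4] − [1,4] + [1,3],
  ∂[1,2,3] = [2,3] − [1,3] + [1,2].
This gives a 6×4 integer matrix of rank 3; reducing to Smith normal form yields diagonal entries (1,1,1).

Computing H_k = (kernel of ∂_k) / (image of ∂_{k+1}):

  H_0: rank C_0 − rank ∂_1 = 4 − 3 = 1, and the invariant factors of ∂_1 are all 1, so H_0 = Z.

H_0 ≅ Z.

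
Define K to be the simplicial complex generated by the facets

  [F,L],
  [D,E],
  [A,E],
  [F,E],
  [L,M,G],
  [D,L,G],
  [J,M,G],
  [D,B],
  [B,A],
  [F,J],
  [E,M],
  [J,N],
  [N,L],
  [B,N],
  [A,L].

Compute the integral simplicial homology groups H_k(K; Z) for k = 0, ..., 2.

H_0 ≅ Z,  H_1 ≅ Z^7,  H_2 = 0.

K has 10 vertices, 19 edges, 3 triangles.
rank ∂_0 = 0, rank ∂_1 = 9 ⇒ b_0 = 10 − 0 − 9 = 1; all invariant factors of ∂_1 are 1 so no torsion. So H_0 = Z.
rank ∂_1 = 9, rank ∂_2 = 3 ⇒ b_1 = 19 − 9 − 3 = 7; all invariant factors of ∂_2 are 1 so no torsion. So H_1 = Z^7.
rank ∂_2 = 3, rank ∂_3 = 0 ⇒ b_2 = 3 − 3 − 0 = 0. So H_2 = 0.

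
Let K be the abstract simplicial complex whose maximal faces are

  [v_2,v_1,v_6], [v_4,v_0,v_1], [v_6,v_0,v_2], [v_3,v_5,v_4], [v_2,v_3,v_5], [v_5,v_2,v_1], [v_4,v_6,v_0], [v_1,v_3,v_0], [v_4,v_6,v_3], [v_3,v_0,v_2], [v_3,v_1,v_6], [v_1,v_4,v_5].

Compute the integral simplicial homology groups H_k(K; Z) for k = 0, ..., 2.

H_0 = Z,  H_1 = Z/2,  H_2 = 0.

Take the total order v_0 < v_1 < v_2 < v_3 < v_4 < v_5 < v_6 on the vertex set. Then K (dimension 2) consists of the simplices:

  0-simplices (7): [v_0], [v_1], [v_2], [v_3], [v_4], [v_5], [v_6]
  1-simplices (18): (18 of them)
  2-simplices (12): (12 of them)

Hence C_0 ≅ Z^7, C_1 ≅ Z^18, C_2 ≅ Z^12.

∂_1: C_1 → C_0 maps an edge to its endpoints' difference, ∂[p,q] = q − p. For instance
  ∂[v_3,v_5] = [v_5] − [v_3].
This gives a 7×18 integer matrix of rank 6; reducing to Smith normal form yields diagonal entries (1,1,1,1,1,1).

Boundary ∂_2: C_2 → C_1 sends each 2-simplex [p,q,r] to [q,r] − [p,r] + [p,q]. For instance
  ∂[v_3,v_4,v_5] = [v_4,v_5] − [v_3,v_5] + [v_3,v_4],
  ∂[v_0,v_2,v_6] = [v_2,v_6] − [v_0,v_6] + [v_0,v_2].
The 18×12 boundary matrix has rank 12 and Smith normal form diag(1,1,1,1,1,1,1,1,1,1,1,2).

Computing H_k = (kernel of ∂_k) / (image of ∂_{k+1}):

  H_0: rank C_0 − rank ∂_1 = 7 − 6 = 1, and the invariant factors of ∂_1 are all 1, so H_0 = Z.
  H_1: rank ker ∂_1 − rank ∂_2 = (18 − 6) − 12 = 0, and ∂_2 has invariant factor 2 > 1, so H_1 = Z/2.
  H_2: rank ker ∂_2 − rank ∂_3 = (12 − 12) − 0 = 0, and there is no ∂_3, so H_2 = 0.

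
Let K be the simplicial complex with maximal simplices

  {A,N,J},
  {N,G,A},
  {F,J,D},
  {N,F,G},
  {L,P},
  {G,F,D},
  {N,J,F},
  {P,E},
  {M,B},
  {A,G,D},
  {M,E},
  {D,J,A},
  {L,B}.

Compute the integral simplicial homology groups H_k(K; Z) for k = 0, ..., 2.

We work with the vertex ordering A < B < D < E < F < G < J < L < M < N < P. The simplices of K, each written with vertices in increasing order, are:

  0-simplices (11): A, B, D, E, F, G, J, L, M, N, P
  1-simplices (17): AD, AG, AJ, AN, BL, BM, DF, DG, DJ, EM, EP, FG, FJ, FN, GN, JN, LP
  2-simplices (8): ADG, ADJ, AGN, AJN, DFG, DFJ, FGN, FJN

giving chain groups C_0 ≅ Z^11, C_1 ≅ Z^17, C_2 ≅ Z^8.

Boundary ∂_1: C_1 → C_0 is given by ∂[p,q] = [q] − [p]. For instance
  ∂AD = D − A.
The resulting 11×17 matrix has rank 9, and its Smith normal form has invariant factors (1,1,1,1,1,1,1,1,1).

The boundary map ∂_2: C_2 → C_1 acts by ∂[p,q,r] = [q,r] − [p,r] + [p,q]. For instance
  ∂DFG = FG − DG + DF,
  ∂FGN = GN − FN + FG.
As a 17×8 matrix over Z this has rank 7, with invariant factors (1,1,1,1,1,1,1).

From H_k ≅ ker(∂_k) / im(∂_{k+1}) we obtain:

  H_0: rank C_0 − rank ∂_1 = 11 − 9 = 2, and the invariant factors of ∂_1 are all 1, so H_0 = Z^2.
  H_1: rank ker ∂_1 − rank ∂_2 = (17 − 9) − 7 = 1, and the invariant factors of ∂_2 are all 1, so H_1 = Z.
  H_2: rank ker ∂_2 − rank ∂_3 = (8 − 7) − 0 = 1, and there is no ∂_3, so H_2 = Z.

(K is a triangulation of the disjoint union of the 2-sphere S^2 and the circle S^1.)

H_0 ≅ Z^2,  H_1 ≅ Z,  H_2 ≅ Z.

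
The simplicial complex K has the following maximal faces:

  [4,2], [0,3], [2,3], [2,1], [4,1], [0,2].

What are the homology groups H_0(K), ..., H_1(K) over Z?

Take the total order 0 < 1 < 2 < 3 < 4 on the vertex set. Then K (dimension 1) consists of the simplices:

  0-simplices (5): [0], [1], [2], [3], [4]
  1-simplices (6): [0,2], [0,3], [1,2], [1,4], [2,3], [2,4]

so the chain groups are C_0 ≅ Z^5, C_1 ≅ Z^6.

The boundary map ∂_1: C_1 → C_0 is given by ∂[p,q] = [q] − [p].
The 5×6 boundary matrix has rank 4 and Smith normal form diag(1,1,1,1).

Reading off H_k = ker ∂_k / im ∂_{k+1}:

  H_0: rank C_0 − rank ∂_1 = 5 − 4 = 1, and the invariant factors of ∂_1 are all 1, so H_0 ≅ Z.
  H_1: rank ker ∂_1 − rank ∂_2 = (6 − 4) − 0 = 2, and there is no ∂_2, so H_1 ≅ Z^2.

H_0 = Z,  H_1 = Z^2.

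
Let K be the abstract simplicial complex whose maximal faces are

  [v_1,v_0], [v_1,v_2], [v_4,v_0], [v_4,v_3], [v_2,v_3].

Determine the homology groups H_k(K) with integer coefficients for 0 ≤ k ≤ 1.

H_0 = Z,  H_1 = Z.

Order the vertices as v_0 < v_1 < v_2 < v_3 < v_4. Listing each simplex with vertices in this order, K has dimension 1 with simplices:

  0-simplices (5): [v_0], [v_1], [v_2], [v_3], [v_4]
  1-simplices (5): [v_0,v_1], [v_0,v_4], [v_1,v_2], [v_2,v_3], [v_3,v_4]

giving chain groups C_0 ≅ Z^5, C_1 ≅ Z^5.

∂_1: C_1 → C_0 maps an edge to its endpoints' difference, ∂[p,q] = q − p. For instance
  ∂[v_0,v_4] = [v_4] − [v_0].
As a 5×5 matrix over Z this has rank 4, with invariant factors (1,1,1,1).

From H_k ≅ ker(∂_k) / im(∂_{k+1}) we obtain:

  H_0: rank C_0 − rank ∂_1 = 5 − 4 = 1, and the invariant factors of ∂_1 are all 1, so H_0 = Z.
  H_1: rank ker ∂_1 − rank ∂_2 = (5 − 4) − 0 = 1, and there is no ∂_2, so H_1 = Z.

As a check, the Euler characteristic is 5 − 5 = 0, which agrees with 1 − 1 = 0.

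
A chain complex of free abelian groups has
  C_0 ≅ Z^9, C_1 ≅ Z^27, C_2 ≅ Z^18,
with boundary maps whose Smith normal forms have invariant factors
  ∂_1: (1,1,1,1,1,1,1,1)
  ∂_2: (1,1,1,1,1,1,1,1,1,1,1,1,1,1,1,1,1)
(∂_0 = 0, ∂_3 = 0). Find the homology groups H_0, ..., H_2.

H_0: b_0 = 9 − 0 − 8 = 1; torsion from ∂_1 factors > 1: none. So H_0 = Z.
H_1: b_1 = 27 − 8 − 17 = 2; torsion from ∂_2 factors > 1: none. So H_1 = Z^2.
H_2: b_2 = 18 − 17 − 0 = 1; torsion from ∂_3 factors > 1: none. So H_2 = Z.

H_0 = Z,  H_1 = Z^2,  H_2 = Z.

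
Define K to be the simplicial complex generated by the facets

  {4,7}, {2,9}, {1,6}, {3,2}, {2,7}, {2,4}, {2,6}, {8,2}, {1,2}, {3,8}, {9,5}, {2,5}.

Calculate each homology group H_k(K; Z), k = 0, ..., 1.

We work with the vertex ordering 1 < 2 < 3 < 4 < 5 < 6 < 7 < 8 < 9. The simplices of K, each written with vertices in increasing order, are:

  0-simplices (9): [1], [2], [3], [4], [5], [6], [7], [8], [9]
  1-simplices (12): [1,2], [1,6], [2,3], [2,4], [2,5], [2,6], [2,7], [2,8], [2,9], [3,8], [4,7], [5,9]

Hence C_0 ≅ Z^9, C_1 ≅ Z^12.

∂_1: C_1 → C_0 sends each edge [p,q] (with p < q) to q − p. For instance
  ∂[1,6] = [6] − [1].
This gives a 9×12 integer matrix of rank 8; reducing to Smith normal form yields diagonal entries (1,1,1,1,1,1,1,1).

Computing H_k = (kernel of ∂_k) / (image of ∂_{k+1}):

  H_0: rank C_0 − rank ∂_1 = 9 − 8 = 1, and the invariant factors of ∂_1 are all 1, so H_0 = Z.
  H_1: rank ker ∂_1 − rank ∂_2 = (12 − 8) − 0 = 4, and there is no ∂_2, so H_1 = Z^4.

H_0 ≅ Z,  H_1 ≅ Z^4.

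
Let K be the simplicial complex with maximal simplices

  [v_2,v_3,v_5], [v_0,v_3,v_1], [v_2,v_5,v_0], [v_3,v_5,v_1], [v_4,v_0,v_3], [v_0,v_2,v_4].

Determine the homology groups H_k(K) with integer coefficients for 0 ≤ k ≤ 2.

We work with the vertex ordering v_0 < v_1 < v_2 < v_3 < v_4 < v_5. The simplices of K, each written with vertices in increasing order, are:

  0-simplices (6): [v_0], [v_1], [v_2], [v_3], [v_4], [v_5]
  1-simplices (12): [v_0,v_1], [v_0,v_2], [v_0,v_3], [v_0,v_4], [v_0,v_5], [v_1,v_3], [v_1,v_5], [v_2,v_3], [v_2,v_4], [v_2,v_5], [v_3,v_4], [v_3,v_5]
  2-simplices (6): [v_0,v_1,v_3], [v_0,v_2,v_4], [v_0,v_2,v_5], [v_0,v_3,v_4], [v_1,v_3,v_5], [v_2,v_3,v_5]

Hence C_0 ≅ Z^6, C_1 ≅ Z^12, C_2 ≅ Z^6.

∂_1: C_1 → C_0 sends each edge [p,q] (with p < q) to q − p.
The 6×12 boundary matrix has rank 5 and Smith normal form diag(1,1,1,1,1).

The boundary map ∂_2: C_2 → C_1 maps a triangle to the signed sum of its edges. For instance
  ∂[v_1,v_3,v_5] = [v_3,v_5] − [v_1,v_5] + [v_1,v_3],
  ∂[v_0,v_2,v_5] = [v_2,v_5] − [v_0,v_5] + [v_0,v_2].
The resulting 12×6 matrix has rank 6, and its Smith normal form has invariant factors (1,1,1,1,1,1).

From H_k ≅ ker(∂_k) / im(∂_{k+1}) we obtain:

  H_0: rank C_0 − rank ∂_1 = 6 − 5 = 1, and the invariant factors of ∂_1 are all 1, so H_0 = Z.
  H_1: rank ker ∂_1 − rank ∂_2 = (12 − 5) − 6 = 1, and the invariant factors of ∂_2 are all 1, so H_1 = Z.
  H_2: rank ker ∂_2 − rank ∂_3 = (6 − 6) − 0 = 0, and there is no ∂_3, so H_2 = 0.

As a check, the Euler characteristic is 6 − 12 + 6 = 0, which agrees with 1 − 1 + 0 = 0.

H_0 = Z,  H_1 = Z,  H_2 = 0.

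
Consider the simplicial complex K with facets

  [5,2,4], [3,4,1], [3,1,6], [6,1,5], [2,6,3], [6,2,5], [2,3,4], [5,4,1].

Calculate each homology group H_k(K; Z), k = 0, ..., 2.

H_0 = Z,  H_1 = 0,  H_2 = Z.

Take the total order 1 < 2 < 3 < 4 < 5 < 6 on the vertex set. Then K (dimension 2) consists of the simplices:

  0-simplices (6): [1], [2], [3], [4], [5], [6]
  1-simplices (12): [1,3], [1,4], [1,5], [1,6], [2,3], [2,4], [2,5], [2,6], [3,4], [3,6], [4,5], [5,6]
  2-simplices (8): [1,3,4], [1,3,6], [1,4,5], [1,5,6], [2,3,4], [2,3,6], [2,4,5], [2,5,6]

Hence C_0 ≅ Z^6, C_1 ≅ Z^12, C_2 ≅ Z^8.

The boundary map ∂_1: C_1 → C_0 is given by ∂[p,q] = [q] − [p]. For instance
  ∂[3,6] = [6] − [3].
The resulting 6×12 matrix has rank 5, and its Smith normal form has invariant factors (1,1,1,1,1).

Boundary ∂_2: C_2 → C_1 acts by ∂[p,q,r] = [q,r] − [p,r] + [p,q]. For instance
  ∂[2,4,5] = [4,5] − [2,5] + [2,4],
  ∂[1,3,6] = [3,6] − [1,6] + [1,3].
This gives a 12×8 integer matrix of rank 7; reducing to Smith normal form yields diagonal entries (1,1,1,1,1,1,1).

Reading off H_k = ker ∂_k / im ∂_{k+1}:

  H_0: rank C_0 − rank ∂_1 = 6 − 5 = 1, and the invariant factors of ∂_1 are all 1, so H_0 = Z.
  H_1: rank ker ∂_1 − rank ∂_2 = (12 − 5) − 7 = 0, and the invariant factors of ∂_2 are all 1, so H_1 = 0.
  H_2: rank ker ∂_2 − rank ∂_3 = (8 − 7) − 0 = 1, and there is no ∂_3, so H_2 = Z.

(K is a triangulation of the 2-sphere S^2.)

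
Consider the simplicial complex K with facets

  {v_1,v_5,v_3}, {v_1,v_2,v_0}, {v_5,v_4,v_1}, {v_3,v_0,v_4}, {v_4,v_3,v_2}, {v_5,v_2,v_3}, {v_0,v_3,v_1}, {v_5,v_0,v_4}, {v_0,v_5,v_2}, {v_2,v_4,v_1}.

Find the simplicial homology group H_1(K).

H_1 = Z/2.

Take the total order v_0 < v_1 < v_2 < v_3 < v_4 < v_5 on the vertex set. Then K (dimension 2) consists of the simplices:

  0-simplices (6): [v_0], [v_1], [v_2], [v_3], [v_4], [v_5]
  1-simplices (15): (15 of them)
  2-simplices (10): [v_0,v_1,v_2], [v_0,v_1,v_3], [v_0,v_2,v_5], [v_0,v_3,v_4], [v_0,v_4,v_5], [v_1,v_2,v_4], [v_1,v_3,v_5], [v_1,v_4,v_5], [v_2,v_3,v_4], [v_2,v_3,v_5]

Hence C_0 ≅ Z^6, C_1 ≅ Z^15, C_2 ≅ Z^10.

The boundary map ∂_1: C_1 → C_0 sends each edge [p,q] (with p < q) to q − p. For instance
  ∂[v_4,v_5] = [v_5] − [v_4].
The 6×15 boundary matrix has rank 5 and Smith normal form diag(1,1,1,1,1).

The boundary map ∂_2: C_2 → C_1 maps a triangle to the signed sum of its edges. For instance
  ∂[v_0,v_4,v_5] = [v_4,v_5] − [v_0,v_5] + [v_0,v_4],
  ∂[v_1,v_4,v_5] = [v_4,v_5] − [v_1,v_5] + [v_1,v_4].
The resulting 15×10 matrix has rank 10, and its Smith normal form has invariant factors (1,1,1,1,1,1,1,1,1,2).

Computing H_k = (kernel of ∂_k) / (image of ∂_{k+1}):

  H_1: rank ker ∂_1 − rank ∂_2 = (15 − 5) − 10 = 0, and ∂_2 has invariant factor 2 > 1, so H_1 ≅ Z/2.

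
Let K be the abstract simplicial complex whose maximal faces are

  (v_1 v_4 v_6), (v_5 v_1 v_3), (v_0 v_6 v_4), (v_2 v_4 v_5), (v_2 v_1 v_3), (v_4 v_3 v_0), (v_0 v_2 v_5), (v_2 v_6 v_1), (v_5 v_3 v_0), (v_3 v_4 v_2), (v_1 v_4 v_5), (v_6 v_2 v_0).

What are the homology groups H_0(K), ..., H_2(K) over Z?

H_0 ≅ Z,  H_1 ≅ Z/2Z,  H_2 = 0.

Take the total order v_0 < v_1 < v_2 < v_3 < v_4 < v_5 < v_6 on the vertex set. Then K (dimension 2) consists of the simplices:

  0-simplices (7): [v_0], [v_1], [v_2], [v_3], [v_4], [v_5], [v_6]
  1-simplices (18): (18 of them)
  2-simplices (12): (12 of them)

Hence C_0 ≅ Z^7, C_1 ≅ Z^18, C_2 ≅ Z^12.

Boundary ∂_1: C_1 → C_0 sends each edge [p,q] (with p < q) to q − p. For instance
  ∂[v_0,v_6] = [v_6] − [v_0].
As a 7×18 matrix over Z this has rank 6, with invariant factors (1,1,1,1,1,1).

Boundary ∂_2: C_2 → C_1 acts by ∂[p,q,r] = [q,r] − [p,r] + [p,q]. For instance
  ∂[v_0,v_2,v_6] = [v_2,v_6] − [v_0,v_6] + [v_0,v_2],
  ∂[v_0,v_2,v_5] = [v_2,v_5] − [v_0,v_5] + [v_0,v_2].
The 18×12 boundary matrix has rank 12 and Smith normal form diag(1,1,1,1,1,1,1,1,1,1,1,2).

Reading off H_k = ker ∂_k / im ∂_{k+1}:

  H_0: rank C_0 − rank ∂_1 = 7 − 6 = 1, and the invariant factors of ∂_1 are all 1, so H_0 ≅ Z.
  H_1: rank ker ∂_1 − rank ∂_2 = (18 − 6) − 12 = 0, and ∂_2 has invariant factor 2 > 1, so H_1 ≅ Z/2Z.
  H_2: rank ker ∂_2 − rank ∂_3 = (12 − 12) − 0 = 0, and there is no ∂_3, so H_2 ≅ 0.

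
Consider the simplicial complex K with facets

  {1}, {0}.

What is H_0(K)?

Order the vertices as 0 < 1. Listing each simplex with vertices in this order, K has dimension 0 with simplices:

  0-simplices (2): [0], [1]

Hence C_0 ≅ Z^2.

Now H_k = ker ∂_k / im ∂_{k+1}, so:

  H_0: rank C_0 − rank ∂_1 = 2 − 0 = 2, and there is no ∂_1, so H_0 = Z^2.

H_0 ≅ Z^2.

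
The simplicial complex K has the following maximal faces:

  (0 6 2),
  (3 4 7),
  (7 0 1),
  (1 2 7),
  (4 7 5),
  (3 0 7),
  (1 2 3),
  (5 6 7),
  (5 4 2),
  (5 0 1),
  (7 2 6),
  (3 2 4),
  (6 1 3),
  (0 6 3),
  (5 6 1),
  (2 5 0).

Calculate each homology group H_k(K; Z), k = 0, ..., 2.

Fix the vertex order 0 < 1 < 2 < 3 < 4 < 5 < 6 < 7 and write every simplex with vertices in increasing order. Then dim K = 2 and the simplices of K are:

  0-simplices (8): [0], [1], [2], [3], [4], [5], [6], [7]
  1-simplices (24): (24 of them)
  2-simplices (16): [0,1,5], [0,1,7], [0,2,5], [0,2,6], [0,3,6], [0,3,7], [1,2,3], [1,2,7], [1,3,6], [1,5,6], [2,3,4], [2,4,5], [2,6,7], [3,4,7], [4,5,7], [5,6,7]

so the chain groups are C_0 ≅ Z^8, C_1 ≅ Z^24, C_2 ≅ Z^16.

∂_1: C_1 → C_0 is given by ∂[p,q] = [q] − [p].
This gives a 8×24 integer matrix of rank 7; reducing to Smith normal form yields diagonal entries (1,1,1,1,1,1,1).

The boundary map ∂_2: C_2 → C_1 maps a triangle to the signed sum of its edges. For instance
  ∂[4,5,7] = [5,7] − [4,7] + [4,5],
  ∂[0,2,6] = [2,6] − [0,6] + [0,2].
As a 24×16 matrix over Z this has rank 15, with invariant factors (1,1,1,1,1,1,1,1,1,1,1,1,1,1,1).

Now H_k = ker ∂_k / im ∂_{k+1}, so:

  H_0: rank C_0 − rank ∂_1 = 8 − 7 = 1, and the invariant factors of ∂_1 are all 1, so H_0 = Z.
  H_1: rank ker ∂_1 − rank ∂_2 = (24 − 7) − 15 = 2, and the invariant factors of ∂_2 are all 1, so H_1 = Z^2.
  H_2: rank ker ∂_2 − rank ∂_3 = (16 − 15) − 0 = 1, and there is no ∂_3, so H_2 = Z.

(K is a triangulation of the torus T^2.)

H_0 ≅ Z,  H_1 ≅ Z^2,  H_2 ≅ Z.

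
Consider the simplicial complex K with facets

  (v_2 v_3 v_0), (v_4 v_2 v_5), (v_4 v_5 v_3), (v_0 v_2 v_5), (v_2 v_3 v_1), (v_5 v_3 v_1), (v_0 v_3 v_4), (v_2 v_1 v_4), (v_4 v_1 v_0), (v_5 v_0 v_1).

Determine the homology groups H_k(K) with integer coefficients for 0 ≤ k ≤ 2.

We work with the vertex ordering v_0 < v_1 < v_2 < v_3 < v_4 < v_5. The simplices of K, each written with vertices in increasing order, are:

  0-simplices (6): [v_0], [v_1], [v_2], [v_3], [v_4], [v_5]
  1-simplices (15): (15 of them)
  2-simplices (10): [v_0,v_1,v_4], [v_0,v_1,v_5], [v_0,v_2,v_3], [v_0,v_2,v_5], [v_0,v_3,v_4], [v_1,v_2,v_3], [v_1,v_2,v_4], [v_1,v_3,v_5], [v_2,v_4,v_5], [v_3,v_4,v_5]

so the chain groups are C_0 ≅ Z^6, C_1 ≅ Z^15, C_2 ≅ Z^10.

∂_1: C_1 → C_0 sends each edge [p,q] (with p < q) to q − p. For instance
  ∂[v_4,v_5] = [v_5] − [v_4].
As a 6×15 matrix over Z this has rank 5, with invariant factors (1,1,1,1,1).

Boundary ∂_2: C_2 → C_1 sends each 2-simplex [p,q,r] to [q,r] − [p,r] + [p,q]. For instance
  ∂[v_0,v_1,v_5] = [v_1,v_5] − [v_0,v_5] + [v_0,v_1],
  ∂[v_0,v_2,v_3] = [v_2,v_3] − [v_0,v_3] + [v_0,v_2].
This gives a 15×10 integer matrix of rank 10; reducing to Smith normal form yields diagonal entries (1,1,1,1,1,1,1,1,1,2).

Computing H_k = (kernel of ∂_k) / (image of ∂_{k+1}):

  H_0: rank C_0 − rank ∂_1 = 6 − 5 = 1, and the invariant factors of ∂_1 are all 1, so H_0 ≅ Z.
  H_1: rank ker ∂_1 − rank ∂_2 = (15 − 5) − 10 = 0, and ∂_2 has invariant factor 2 > 1, so H_1 ≅ Z/2.
  H_2: rank ker ∂_2 − rank ∂_3 = (10 − 10) − 0 = 0, and there is no ∂_3, so H_2 ≅ 0.

As a check, the Euler characteristic is 6 − 15 + 10 = 1, which agrees with 1 − 0 + 0 = 1.
(K is a triangulation of the real projective plane RP^2.)

H_0 = Z,  H_1 = Z/2,  H_2 = 0.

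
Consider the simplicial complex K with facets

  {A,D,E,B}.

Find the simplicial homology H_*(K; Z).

K has 4 vertices, 6 edges, 4 triangles, 1 3-simplex.
rank ∂_0 = 0, rank ∂_1 = 3 ⇒ b_0 = 4 − 0 − 3 = 1; all invariant factors of ∂_1 are 1 so no torsion. So H_0 ≅ Z.
rank ∂_1 = 3, rank ∂_2 = 3 ⇒ b_1 = 6 − 3 − 3 = 0; all invariant factors of ∂_2 are 1 so no torsion. So H_1 ≅ 0.
rank ∂_2 = 3, rank ∂_3 = 1 ⇒ b_2 = 4 − 3 − 1 = 0; all invariant factors of ∂_3 are 1 so no torsion. So H_2 ≅ 0.
rank ∂_3 = 1, rank ∂_4 = 0 ⇒ b_3 = 1 − 1 − 0 = 0. So H_3 ≅ 0.

H_0 = Z,  H_1 = 0,  H_2 = 0,  H_3 = 0.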